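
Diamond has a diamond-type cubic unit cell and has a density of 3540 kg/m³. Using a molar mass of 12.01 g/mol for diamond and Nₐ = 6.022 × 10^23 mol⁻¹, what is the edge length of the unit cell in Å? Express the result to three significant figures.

3.56 Å

With Z = 8 atoms per diamond cubic cell, a³ = Z·M/(N_A·ρ) = 8 × 12.01 / (6.022 × 10²³ × 3.540 g/cm³) = 4.507 × 10^-23 cm³.
a = (4.507 × 10^-23)^(1/3) = 3.559 × 10^-8 cm = 3.56 Å.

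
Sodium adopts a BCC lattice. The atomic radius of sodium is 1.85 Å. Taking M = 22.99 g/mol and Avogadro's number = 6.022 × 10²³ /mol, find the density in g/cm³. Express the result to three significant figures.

In a BCC lattice, atoms touch along the body diagonal, so √3·a = 4r, giving a = 4.272 Å = 4.272 × 10^-8 cm.
With Z = 2, ρ = Z·M/(N_A·a³) = 2 × 22.99 / (6.022 × 10²³ × 7.799 × 10^-23) = 0.9791 g/cm³.

0.979 g/cm³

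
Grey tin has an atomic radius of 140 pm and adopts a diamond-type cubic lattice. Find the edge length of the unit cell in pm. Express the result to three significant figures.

In a diamond cubic lattice, nearest neighbors lie along the body diagonal with √3·a = 8r.
a = 8r/√3 = 8 × 140 / 1.7321 = 647 pm.

647 pm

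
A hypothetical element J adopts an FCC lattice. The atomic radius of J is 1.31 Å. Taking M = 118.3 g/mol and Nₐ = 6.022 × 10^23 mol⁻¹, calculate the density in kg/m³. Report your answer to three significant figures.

15400 kg/m³

In an FCC lattice, atoms touch along the face diagonal, so √2·a = 4r, giving a = 3.705 Å = 3.705 × 10^-8 cm.
With Z = 4, ρ = Z·M/(N_A·a³) = 4 × 118.3 / (6.022 × 10²³ × 5.087 × 10^-23) = 15.45 g/cm³ = 15400 kg/m³.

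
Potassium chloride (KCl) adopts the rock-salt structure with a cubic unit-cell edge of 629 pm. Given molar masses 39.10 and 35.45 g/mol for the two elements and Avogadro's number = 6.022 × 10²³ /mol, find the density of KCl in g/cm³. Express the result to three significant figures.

1.99 g/cm³

The rock-salt structure contains Z = 4 formula units per cell; M(KCl) = 39.10 + 35.45 = 74.55 g/mol.
a³ = (6.290 × 10^-8 cm)³ = 2.489 × 10^-22 cm³.
ρ = 4 × 74.55 / (6.022 × 10²³ × 2.489 × 10^-22) = 1.990 g/cm³.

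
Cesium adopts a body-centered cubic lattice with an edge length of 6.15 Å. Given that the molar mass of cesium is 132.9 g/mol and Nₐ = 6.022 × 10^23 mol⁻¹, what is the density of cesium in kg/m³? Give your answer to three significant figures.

1900 kg/m³

A BCC unit cell contains Z = 2 atoms.
Cell volume: a³ = (6.15 Å)³ = (6.150 × 10^-8 cm)³ = 2.326 × 10^-22 cm³.
ρ = Z·M/(N_A·a³) = 2 × 132.9 / (6.022 × 10²³ × 2.326 × 10^-22) = 1.898 g/cm³ = 1900 kg/m³.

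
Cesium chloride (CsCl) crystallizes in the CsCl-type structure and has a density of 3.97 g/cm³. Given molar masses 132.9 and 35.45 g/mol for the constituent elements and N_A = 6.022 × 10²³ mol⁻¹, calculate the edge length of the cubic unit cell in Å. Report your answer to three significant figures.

4.13 Å

M(CsCl) = 168.35 g/mol; Z = 1 formula unit per cell.
a³ = Z·M/(N_A·ρ) = 1 × 168.35 / (6.022 × 10²³ × 3.97) = 7.042 × 10^-23 cm³, so a = 4.129 × 10^-8 cm = 4.13 Å.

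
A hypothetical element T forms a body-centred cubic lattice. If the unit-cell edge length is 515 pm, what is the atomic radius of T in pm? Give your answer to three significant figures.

223 pm

In a BCC lattice, atoms touch along the body diagonal, so √3·a = 4r.
r = √3·a/4 = 1.7321 × 515 / 4 = 223 pm.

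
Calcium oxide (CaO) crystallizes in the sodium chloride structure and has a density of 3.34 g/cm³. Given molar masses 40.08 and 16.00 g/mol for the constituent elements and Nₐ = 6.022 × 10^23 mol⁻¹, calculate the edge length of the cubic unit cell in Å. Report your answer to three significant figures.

M(CaO) = 56.08 g/mol; Z = 4 formula units per cell.
a³ = Z·M/(N_A·ρ) = 4 × 56.08 / (6.022 × 10²³ × 3.34) = 1.115 × 10^-22 cm³, so a = 4.813 × 10^-8 cm = 4.81 Å.

4.81 Å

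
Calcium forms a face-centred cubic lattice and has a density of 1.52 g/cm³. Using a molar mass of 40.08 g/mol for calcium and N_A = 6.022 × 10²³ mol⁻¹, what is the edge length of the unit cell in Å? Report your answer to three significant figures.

With Z = 4 atoms per FCC cell, a³ = Z·M/(N_A·ρ) = 4 × 40.08 / (6.022 × 10²³ × 1.520 g/cm³) = 1.751 × 10^-22 cm³.
a = (1.751 × 10^-22)^(1/3) = 5.595 × 10^-8 cm = 5.60 Å.

5.60 Å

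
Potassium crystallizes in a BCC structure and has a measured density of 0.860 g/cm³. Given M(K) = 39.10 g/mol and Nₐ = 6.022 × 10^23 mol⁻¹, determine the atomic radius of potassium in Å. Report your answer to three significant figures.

2.31 Å

For a BCC cell (Z = 2), a³ = Z·M/(N_A·ρ) = 2 × 39.10 / (6.022 × 10²³ × 0.8600) = 1.510 × 10^-22 cm³, so a = 5.325 × 10^-8 cm = 5.325 Å.
Atoms touch along the body diagonal, so √3·a = 4r, so r = 0.4330 × a = 2.31 Å.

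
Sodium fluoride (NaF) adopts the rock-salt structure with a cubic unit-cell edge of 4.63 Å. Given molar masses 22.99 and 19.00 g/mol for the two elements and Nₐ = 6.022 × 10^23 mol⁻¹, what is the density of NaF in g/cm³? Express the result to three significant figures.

The rock-salt structure contains Z = 4 formula units per cell; M(NaF) = 22.99 + 19.00 = 41.99 g/mol.
a³ = (4.630 × 10^-8 cm)³ = 9.925 × 10^-23 cm³.
ρ = 4 × 41.99 / (6.022 × 10²³ × 9.925 × 10^-23) = 2.810 g/cm³.

2.81 g/cm³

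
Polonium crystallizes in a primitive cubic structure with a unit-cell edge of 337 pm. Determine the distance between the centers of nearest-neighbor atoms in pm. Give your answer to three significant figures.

In a simple cubic structure, atoms touch along the cell edge, so a = 2r; the nearest-neighbor distance equals 2r = 1.000·a.
d = 1.000 × 337 = 337 pm.

337 pm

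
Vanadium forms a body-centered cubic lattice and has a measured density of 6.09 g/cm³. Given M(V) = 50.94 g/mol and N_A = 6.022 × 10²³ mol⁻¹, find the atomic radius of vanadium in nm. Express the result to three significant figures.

For a BCC cell (Z = 2), a³ = Z·M/(N_A·ρ) = 2 × 50.94 / (6.022 × 10²³ × 6.090) = 2.778 × 10^-23 cm³, so a = 3.029 × 10^-8 cm = 0.3029 nm.
Atoms touch along the body diagonal, so √3·a = 4r, so r = 0.4330 × a = 0.131 nm.

0.131 nm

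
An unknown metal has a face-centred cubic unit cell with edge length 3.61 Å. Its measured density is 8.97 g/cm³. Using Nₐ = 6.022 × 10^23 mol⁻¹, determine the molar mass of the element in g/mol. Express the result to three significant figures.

63.5 g/mol

An FCC cell has Z = 4 atoms; a = 3.610 × 10^-8 cm.
M = ρ·N_A·a³/Z = 8.97 × 6.022 × 10²³ × 4.705 × 10^-23 / 4 = 63.5 g/mol.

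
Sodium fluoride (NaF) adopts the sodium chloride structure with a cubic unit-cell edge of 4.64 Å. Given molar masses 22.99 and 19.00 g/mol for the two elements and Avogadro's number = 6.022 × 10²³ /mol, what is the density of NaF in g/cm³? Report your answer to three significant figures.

2.79 g/cm³

The sodium chloride structure contains Z = 4 formula units per cell; M(NaF) = 22.99 + 19.00 = 41.99 g/mol.
a³ = (4.640 × 10^-8 cm)³ = 9.990 × 10^-23 cm³.
ρ = 4 × 41.99 / (6.022 × 10²³ × 9.990 × 10^-23) = 2.792 g/cm³.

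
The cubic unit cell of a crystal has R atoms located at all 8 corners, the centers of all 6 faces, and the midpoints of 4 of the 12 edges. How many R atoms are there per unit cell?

Corner atoms are shared by 8 cells (1/8 each), face atoms by 2 (1/2 each), edge atoms by 4 (1/4 each).
Net atoms = 8 × 1/8 + 6 × 1/2 + 4 × 1/4 = 1 + 3 + 1 = 5.

5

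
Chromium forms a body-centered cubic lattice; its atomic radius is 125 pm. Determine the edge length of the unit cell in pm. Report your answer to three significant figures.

In a BCC lattice, atoms touch along the body diagonal, so √3·a = 4r.
a = 4r/√3 = 4 × 125 / 1.7321 = 289 pm.

289 pm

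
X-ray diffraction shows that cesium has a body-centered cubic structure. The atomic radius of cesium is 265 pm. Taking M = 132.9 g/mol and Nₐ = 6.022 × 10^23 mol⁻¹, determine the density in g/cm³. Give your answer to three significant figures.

In a BCC lattice, atoms touch along the body diagonal, so √3·a = 4r, giving a = 612.0 pm = 6.120 × 10^-8 cm.
With Z = 2, ρ = Z·M/(N_A·a³) = 2 × 132.9 / (6.022 × 10²³ × 2.292 × 10^-22) = 1.926 g/cm³.

1.93 g/cm³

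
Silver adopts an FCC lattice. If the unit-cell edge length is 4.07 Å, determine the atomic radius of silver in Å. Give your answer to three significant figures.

1.44 Å

In an FCC lattice, atoms touch along the face diagonal, so √2·a = 4r.
r = √2·a/4 = 1.4142 × 4.07 / 4 = 1.44 Å.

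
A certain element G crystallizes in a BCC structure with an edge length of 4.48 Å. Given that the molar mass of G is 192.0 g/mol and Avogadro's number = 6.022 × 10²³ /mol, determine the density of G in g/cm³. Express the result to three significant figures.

A BCC unit cell contains Z = 2 atoms.
Cell volume: a³ = (4.48 Å)³ = (4.480 × 10^-8 cm)³ = 8.992 × 10^-23 cm³.
ρ = Z·M/(N_A·a³) = 2 × 192.0 / (6.022 × 10²³ × 8.992 × 10^-23) = 7.092 g/cm³.

7.09 g/cm³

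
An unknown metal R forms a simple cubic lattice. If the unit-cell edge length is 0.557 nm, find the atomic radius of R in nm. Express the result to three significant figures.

0.279 nm

In a simple cubic lattice, atoms touch along the cell edge, so a = 2r.
r = a/2 = 0.557/2 = 0.279 nm.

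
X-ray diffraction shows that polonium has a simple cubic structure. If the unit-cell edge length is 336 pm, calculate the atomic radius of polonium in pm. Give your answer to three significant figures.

168 pm

In a simple cubic lattice, atoms touch along the cell edge, so a = 2r.
r = a/2 = 336/2 = 168 pm.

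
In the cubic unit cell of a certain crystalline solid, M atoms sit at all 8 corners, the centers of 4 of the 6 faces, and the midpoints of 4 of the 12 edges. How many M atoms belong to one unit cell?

Corner atoms are shared by 8 cells (1/8 each), face atoms by 2 (1/2 each), edge atoms by 4 (1/4 each).
Net atoms = 8 × 1/8 + 4 × 1/2 + 4 × 1/4 = 1 + 2 + 1 = 4.

4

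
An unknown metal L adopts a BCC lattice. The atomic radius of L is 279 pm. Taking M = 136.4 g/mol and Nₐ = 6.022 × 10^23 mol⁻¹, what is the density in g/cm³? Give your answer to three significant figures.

In a BCC lattice, atoms touch along the body diagonal, so √3·a = 4r, giving a = 644.3 pm = 6.443 × 10^-8 cm.
With Z = 2, ρ = Z·M/(N_A·a³) = 2 × 136.4 / (6.022 × 10²³ × 2.675 × 10^-22) = 1.694 g/cm³.

1.69 g/cm³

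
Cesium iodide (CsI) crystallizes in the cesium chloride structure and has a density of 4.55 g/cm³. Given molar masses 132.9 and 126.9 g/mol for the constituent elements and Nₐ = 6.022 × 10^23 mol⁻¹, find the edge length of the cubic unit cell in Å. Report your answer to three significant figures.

M(CsI) = 259.8 g/mol; Z = 1 formula unit per cell.
a³ = Z·M/(N_A·ρ) = 1 × 259.8 / (6.022 × 10²³ × 4.55) = 9.482 × 10^-23 cm³, so a = 4.560 × 10^-8 cm = 4.56 Å.

4.56 Å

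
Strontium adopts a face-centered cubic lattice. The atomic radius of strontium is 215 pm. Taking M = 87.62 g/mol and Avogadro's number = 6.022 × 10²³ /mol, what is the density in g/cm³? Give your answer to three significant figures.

2.59 g/cm³

In an FCC lattice, atoms touch along the face diagonal, so √2·a = 4r, giving a = 608.1 pm = 6.081 × 10^-8 cm.
With Z = 4, ρ = Z·M/(N_A·a³) = 4 × 87.62 / (6.022 × 10²³ × 2.249 × 10^-22) = 2.588 g/cm³.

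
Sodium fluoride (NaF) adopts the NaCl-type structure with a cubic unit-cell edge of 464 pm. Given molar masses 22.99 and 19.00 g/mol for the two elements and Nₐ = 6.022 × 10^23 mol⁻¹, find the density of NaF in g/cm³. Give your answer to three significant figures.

The NaCl-type structure contains Z = 4 formula units per cell; M(NaF) = 22.99 + 19.00 = 41.99 g/mol.
a³ = (4.640 × 10^-8 cm)³ = 9.990 × 10^-23 cm³.
ρ = 4 × 41.99 / (6.022 × 10²³ × 9.990 × 10^-23) = 2.792 g/cm³.

2.79 g/cm³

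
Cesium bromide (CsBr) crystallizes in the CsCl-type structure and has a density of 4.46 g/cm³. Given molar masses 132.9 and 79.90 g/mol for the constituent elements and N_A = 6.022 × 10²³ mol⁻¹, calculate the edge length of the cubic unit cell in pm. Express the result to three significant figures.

430 pm

M(CsBr) = 212.8 g/mol; Z = 1 formula unit per cell.
a³ = Z·M/(N_A·ρ) = 1 × 212.8 / (6.022 × 10²³ × 4.46) = 7.923 × 10^-23 cm³, so a = 4.295 × 10^-8 cm = 430 pm.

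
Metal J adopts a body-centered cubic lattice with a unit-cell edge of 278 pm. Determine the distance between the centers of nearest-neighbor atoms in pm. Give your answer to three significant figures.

241 pm

In a BCC structure, atoms touch along the body diagonal, so √3·a = 4r; the nearest-neighbor distance equals 2r = 0.8660·a.
d = 0.8660 × 278 = 241 pm.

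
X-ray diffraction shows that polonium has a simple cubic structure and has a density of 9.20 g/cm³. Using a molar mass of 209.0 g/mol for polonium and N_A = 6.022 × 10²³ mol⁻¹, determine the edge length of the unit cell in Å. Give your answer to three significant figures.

3.35 Å

With Z = 1 atom per simple cubic cell, a³ = Z·M/(N_A·ρ) = 1 × 209.0 / (6.022 × 10²³ × 9.200 g/cm³) = 3.772 × 10^-23 cm³.
a = (3.772 × 10^-23)^(1/3) = 3.354 × 10^-8 cm = 3.35 Å.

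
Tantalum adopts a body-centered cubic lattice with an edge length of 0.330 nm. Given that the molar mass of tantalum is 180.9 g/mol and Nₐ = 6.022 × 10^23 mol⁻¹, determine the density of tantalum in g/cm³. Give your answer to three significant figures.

16.7 g/cm³

A BCC unit cell contains Z = 2 atoms.
Cell volume: a³ = (0.330 nm)³ = (3.300 × 10^-8 cm)³ = 3.594 × 10^-23 cm³.
ρ = Z·M/(N_A·a³) = 2 × 180.9 / (6.022 × 10²³ × 3.594 × 10^-23) = 16.72 g/cm³.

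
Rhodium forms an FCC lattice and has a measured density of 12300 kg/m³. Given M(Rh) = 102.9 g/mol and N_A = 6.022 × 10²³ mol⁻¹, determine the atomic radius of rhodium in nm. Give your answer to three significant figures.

0.135 nm

For an FCC cell (Z = 4), a³ = Z·M/(N_A·ρ) = 4 × 102.9 / (6.022 × 10²³ × 12.30) = 5.557 × 10^-23 cm³, so a = 3.816 × 10^-8 cm = 0.3816 nm.
Atoms touch along the face diagonal, so √2·a = 4r, so r = 0.3536 × a = 0.135 nm.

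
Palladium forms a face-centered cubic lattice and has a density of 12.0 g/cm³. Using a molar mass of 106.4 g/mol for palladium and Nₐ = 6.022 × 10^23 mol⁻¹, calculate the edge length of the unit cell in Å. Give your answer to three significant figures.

With Z = 4 atoms per FCC cell, a³ = Z·M/(N_A·ρ) = 4 × 106.4 / (6.022 × 10²³ × 12.00 g/cm³) = 5.890 × 10^-23 cm³.
a = (5.890 × 10^-23)^(1/3) = 3.891 × 10^-8 cm = 3.89 Å.

3.89 Å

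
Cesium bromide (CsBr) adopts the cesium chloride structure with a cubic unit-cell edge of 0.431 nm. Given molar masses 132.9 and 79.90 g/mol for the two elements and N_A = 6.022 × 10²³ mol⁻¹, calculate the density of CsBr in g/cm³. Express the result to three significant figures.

The cesium chloride structure contains Z = 1 formula unit per cell; M(CsBr) = 132.9 + 79.90 = 212.8 g/mol.
a³ = (4.310 × 10^-8 cm)³ = 8.006 × 10^-23 cm³.
ρ = 1 × 212.8 / (6.022 × 10²³ × 8.006 × 10^-23) = 4.414 g/cm³.

4.41 g/cm³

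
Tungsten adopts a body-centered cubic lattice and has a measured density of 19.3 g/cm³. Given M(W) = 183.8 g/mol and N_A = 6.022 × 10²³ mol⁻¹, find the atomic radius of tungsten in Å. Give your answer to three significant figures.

For a BCC cell (Z = 2), a³ = Z·M/(N_A·ρ) = 2 × 183.8 / (6.022 × 10²³ × 19.30) = 3.163 × 10^-23 cm³, so a = 3.162 × 10^-8 cm = 3.162 Å.
Atoms touch along the body diagonal, so √3·a = 4r, so r = 0.4330 × a = 1.37 Å.

1.37 Å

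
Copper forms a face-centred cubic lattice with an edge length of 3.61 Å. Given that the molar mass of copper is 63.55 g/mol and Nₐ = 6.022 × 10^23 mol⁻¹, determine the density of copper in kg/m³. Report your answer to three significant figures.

An FCC unit cell contains Z = 4 atoms.
Cell volume: a³ = (3.61 Å)³ = (3.610 × 10^-8 cm)³ = 4.705 × 10^-23 cm³.
ρ = Z·M/(N_A·a³) = 4 × 63.55 / (6.022 × 10²³ × 4.705 × 10^-23) = 8.972 g/cm³ = 8970 kg/m³.

8970 kg/m³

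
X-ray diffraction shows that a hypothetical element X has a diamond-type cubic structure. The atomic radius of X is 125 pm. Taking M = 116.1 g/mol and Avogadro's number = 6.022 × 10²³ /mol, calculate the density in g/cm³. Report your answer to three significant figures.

In a diamond cubic lattice, nearest neighbors lie along the body diagonal with √3·a = 8r, giving a = 577.4 pm = 5.774 × 10^-8 cm.
With Z = 8, ρ = Z·M/(N_A·a³) = 8 × 116.1 / (6.022 × 10²³ × 1.925 × 10^-22) = 8.014 g/cm³.

8.01 g/cm³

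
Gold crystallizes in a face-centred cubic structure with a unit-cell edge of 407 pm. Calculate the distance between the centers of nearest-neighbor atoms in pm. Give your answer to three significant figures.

288 pm

In an FCC structure, atoms touch along the face diagonal, so √2·a = 4r; the nearest-neighbor distance equals 2r = 0.7071·a.
d = 0.7071 × 407 = 288 pm.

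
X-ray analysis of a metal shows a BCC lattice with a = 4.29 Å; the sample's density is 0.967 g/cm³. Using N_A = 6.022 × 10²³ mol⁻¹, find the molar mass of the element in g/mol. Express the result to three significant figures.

23.0 g/mol

A BCC cell has Z = 2 atoms; a = 4.290 × 10^-8 cm.
M = ρ·N_A·a³/Z = 0.967 × 6.022 × 10²³ × 7.895 × 10^-23 / 2 = 23.0 g/mol.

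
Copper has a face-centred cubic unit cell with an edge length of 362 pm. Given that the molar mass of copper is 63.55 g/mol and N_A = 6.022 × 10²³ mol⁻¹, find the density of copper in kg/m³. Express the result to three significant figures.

An FCC unit cell contains Z = 4 atoms.
Cell volume: a³ = (362 pm)³ = (3.620 × 10^-8 cm)³ = 4.744 × 10^-23 cm³.
ρ = Z·M/(N_A·a³) = 4 × 63.55 / (6.022 × 10²³ × 4.744 × 10^-23) = 8.898 g/cm³ = 8900 kg/m³.

8900 kg/m³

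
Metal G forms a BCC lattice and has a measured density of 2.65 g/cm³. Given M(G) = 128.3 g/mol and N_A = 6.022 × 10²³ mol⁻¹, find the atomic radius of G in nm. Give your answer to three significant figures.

0.235 nm

For a BCC cell (Z = 2), a³ = Z·M/(N_A·ρ) = 2 × 128.3 / (6.022 × 10²³ × 2.650) = 1.608 × 10^-22 cm³, so a = 5.438 × 10^-8 cm = 0.5438 nm.
Atoms touch along the body diagonal, so √3·a = 4r, so r = 0.4330 × a = 0.235 nm.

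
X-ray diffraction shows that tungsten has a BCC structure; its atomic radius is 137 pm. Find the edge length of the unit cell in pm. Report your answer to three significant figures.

In a BCC lattice, atoms touch along the body diagonal, so √3·a = 4r.
a = 4r/√3 = 4 × 137 / 1.7321 = 316 pm.

316 pm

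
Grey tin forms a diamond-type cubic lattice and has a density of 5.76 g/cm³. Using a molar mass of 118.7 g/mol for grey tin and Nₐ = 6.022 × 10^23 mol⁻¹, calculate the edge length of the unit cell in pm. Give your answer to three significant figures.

With Z = 8 atoms per diamond cubic cell, a³ = Z·M/(N_A·ρ) = 8 × 118.7 / (6.022 × 10²³ × 5.760 g/cm³) = 2.738 × 10^-22 cm³.
a = (2.738 × 10^-22)^(1/3) = 6.493 × 10^-8 cm = 649 pm.

649 pm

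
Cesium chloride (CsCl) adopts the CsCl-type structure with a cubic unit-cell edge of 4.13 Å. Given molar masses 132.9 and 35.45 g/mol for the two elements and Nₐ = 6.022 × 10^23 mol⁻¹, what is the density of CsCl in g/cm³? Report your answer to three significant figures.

The CsCl-type structure contains Z = 1 formula unit per cell; M(CsCl) = 132.9 + 35.45 = 168.35 g/mol.
a³ = (4.130 × 10^-8 cm)³ = 7.044 × 10^-23 cm³.
ρ = 1 × 168.35 / (6.022 × 10²³ × 7.044 × 10^-23) = 3.968 g/cm³.

3.97 g/cm³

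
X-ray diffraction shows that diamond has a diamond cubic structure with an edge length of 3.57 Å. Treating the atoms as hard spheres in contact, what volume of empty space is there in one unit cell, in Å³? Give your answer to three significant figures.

In a diamond cubic lattice nearest neighbors lie along the body diagonal with √3·a = 8r, so r = 0.2165a = 0.7729 Å.
V_cell = a³ = 45.50 Å³; V_atoms = 8 × (4/3)πr³ = 15.47 Å³.
Empty space = 45.50 − 15.47 = 30.0 Å³.

30.0 Å³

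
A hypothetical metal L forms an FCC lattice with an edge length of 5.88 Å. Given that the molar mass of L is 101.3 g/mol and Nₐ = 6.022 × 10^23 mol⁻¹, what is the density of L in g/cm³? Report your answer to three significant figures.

An FCC unit cell contains Z = 4 atoms.
Cell volume: a³ = (5.88 Å)³ = (5.880 × 10^-8 cm)³ = 2.033 × 10^-22 cm³.
ρ = Z·M/(N_A·a³) = 4 × 101.3 / (6.022 × 10²³ × 2.033 × 10^-22) = 3.310 g/cm³.

3.31 g/cm³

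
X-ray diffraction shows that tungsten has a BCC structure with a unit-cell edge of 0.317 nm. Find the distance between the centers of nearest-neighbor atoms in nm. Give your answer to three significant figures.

In a BCC structure, atoms touch along the body diagonal, so √3·a = 4r; the nearest-neighbor distance equals 2r = 0.8660·a.
d = 0.8660 × 0.317 = 0.275 nm.

0.275 nm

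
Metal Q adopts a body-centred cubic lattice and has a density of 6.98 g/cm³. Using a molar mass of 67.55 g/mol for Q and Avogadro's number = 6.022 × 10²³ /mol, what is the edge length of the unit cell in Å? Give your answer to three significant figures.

3.18 Å

With Z = 2 atoms per BCC cell, a³ = Z·M/(N_A·ρ) = 2 × 67.55 / (6.022 × 10²³ × 6.980 g/cm³) = 3.214 × 10^-23 cm³.
a = (3.214 × 10^-23)^(1/3) = 3.179 × 10^-8 cm = 3.18 Å.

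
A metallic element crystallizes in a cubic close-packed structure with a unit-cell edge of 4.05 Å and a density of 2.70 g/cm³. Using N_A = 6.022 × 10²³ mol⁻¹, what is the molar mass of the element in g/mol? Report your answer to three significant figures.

An FCC cell has Z = 4 atoms; a = 4.050 × 10^-8 cm.
M = ρ·N_A·a³/Z = 2.70 × 6.022 × 10²³ × 6.643 × 10^-23 / 4 = 27.0 g/mol.

27.0 g/mol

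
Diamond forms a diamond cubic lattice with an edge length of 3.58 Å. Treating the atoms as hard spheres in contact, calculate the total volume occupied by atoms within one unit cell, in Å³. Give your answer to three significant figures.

In a diamond cubic lattice nearest neighbors lie along the body diagonal with √3·a = 8r, so r = 0.2165a = 0.7751 Å.
V_atoms = Z × (4/3)πr³ = 8 × (4/3)π × (0.7751)³ = 15.6 Å³.

15.6 Å³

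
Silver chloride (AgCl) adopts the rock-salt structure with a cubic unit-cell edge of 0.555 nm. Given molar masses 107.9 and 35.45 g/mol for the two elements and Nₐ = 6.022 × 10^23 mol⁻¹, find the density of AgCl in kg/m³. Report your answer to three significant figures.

5570 kg/m³

The rock-salt structure contains Z = 4 formula units per cell; M(AgCl) = 107.9 + 35.45 = 143.35 g/mol.
a³ = (5.550 × 10^-8 cm)³ = 1.710 × 10^-22 cm³.
ρ = 4 × 143.35 / (6.022 × 10²³ × 1.710 × 10^-22) = 5.570 g/cm³ = 5570 kg/m³.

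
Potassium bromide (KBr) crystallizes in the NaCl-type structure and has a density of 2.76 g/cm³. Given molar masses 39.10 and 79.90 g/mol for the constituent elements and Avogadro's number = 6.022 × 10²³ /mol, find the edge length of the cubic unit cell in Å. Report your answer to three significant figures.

M(KBr) = 119.0 g/mol; Z = 4 formula units per cell.
a³ = Z·M/(N_A·ρ) = 4 × 119.0 / (6.022 × 10²³ × 2.76) = 2.864 × 10^-22 cm³, so a = 6.592 × 10^-8 cm = 6.59 Å.

6.59 Å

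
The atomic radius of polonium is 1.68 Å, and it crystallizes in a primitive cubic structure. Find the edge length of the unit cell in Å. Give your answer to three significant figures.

In a simple cubic lattice, atoms touch along the cell edge, so a = 2r.
a = 2r = 2 × 1.68 = 3.36 Å.

3.36 Å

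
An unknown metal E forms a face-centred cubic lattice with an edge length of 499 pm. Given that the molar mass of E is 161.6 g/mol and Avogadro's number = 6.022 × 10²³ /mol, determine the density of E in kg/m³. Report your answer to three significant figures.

An FCC unit cell contains Z = 4 atoms.
Cell volume: a³ = (499 pm)³ = (4.990 × 10^-8 cm)³ = 1.243 × 10^-22 cm³.
ρ = Z·M/(N_A·a³) = 4 × 161.6 / (6.022 × 10²³ × 1.243 × 10^-22) = 8.639 g/cm³ = 8640 kg/m³.

8640 kg/m³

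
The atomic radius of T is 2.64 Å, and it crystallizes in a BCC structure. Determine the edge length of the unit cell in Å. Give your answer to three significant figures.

6.10 Å

In a BCC lattice, atoms touch along the body diagonal, so √3·a = 4r.
a = 4r/√3 = 4 × 2.64 / 1.7321 = 6.10 Å.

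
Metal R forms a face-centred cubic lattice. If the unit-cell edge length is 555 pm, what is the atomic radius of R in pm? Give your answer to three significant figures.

196 pm

In an FCC lattice, atoms touch along the face diagonal, so √2·a = 4r.
r = √2·a/4 = 1.4142 × 555 / 4 = 196 pm.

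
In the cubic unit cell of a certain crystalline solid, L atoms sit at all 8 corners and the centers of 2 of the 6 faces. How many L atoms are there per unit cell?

2

Corner atoms are shared by 8 cells (1/8 each), face atoms by 2 (1/2 each).
Net atoms = 8 × 1/8 + 2 × 1/2 = 1 + 1 = 2.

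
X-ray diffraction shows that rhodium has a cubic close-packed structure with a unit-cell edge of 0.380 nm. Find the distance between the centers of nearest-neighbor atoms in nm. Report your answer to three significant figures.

0.269 nm

In an FCC structure, atoms touch along the face diagonal, so √2·a = 4r; the nearest-neighbor distance equals 2r = 0.7071·a.
d = 0.7071 × 0.380 = 0.269 nm.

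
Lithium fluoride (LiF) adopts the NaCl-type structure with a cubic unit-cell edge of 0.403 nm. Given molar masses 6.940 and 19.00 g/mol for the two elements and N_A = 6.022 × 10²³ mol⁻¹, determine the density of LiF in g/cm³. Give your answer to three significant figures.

The NaCl-type structure contains Z = 4 formula units per cell; M(LiF) = 6.940 + 19.00 = 25.94 g/mol.
a³ = (4.030 × 10^-8 cm)³ = 6.545 × 10^-23 cm³.
ρ = 4 × 25.94 / (6.022 × 10²³ × 6.545 × 10^-23) = 2.633 g/cm³.

2.63 g/cm³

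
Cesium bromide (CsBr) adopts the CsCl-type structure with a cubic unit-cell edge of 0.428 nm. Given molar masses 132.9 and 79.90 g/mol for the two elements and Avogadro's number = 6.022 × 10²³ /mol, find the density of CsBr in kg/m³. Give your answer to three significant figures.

The CsCl-type structure contains Z = 1 formula unit per cell; M(CsBr) = 132.9 + 79.90 = 212.8 g/mol.
a³ = (4.280 × 10^-8 cm)³ = 7.840 × 10^-23 cm³.
ρ = 1 × 212.8 / (6.022 × 10²³ × 7.840 × 10^-23) = 4.507 g/cm³ = 4510 kg/m³.

4510 kg/m³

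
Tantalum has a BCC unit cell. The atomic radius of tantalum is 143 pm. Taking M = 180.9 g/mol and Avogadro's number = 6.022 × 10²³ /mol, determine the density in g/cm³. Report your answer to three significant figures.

In a BCC lattice, atoms touch along the body diagonal, so √3·a = 4r, giving a = 330.2 pm = 3.302 × 10^-8 cm.
With Z = 2, ρ = Z·M/(N_A·a³) = 2 × 180.9 / (6.022 × 10²³ × 3.602 × 10^-23) = 16.68 g/cm³.

16.7 g/cm³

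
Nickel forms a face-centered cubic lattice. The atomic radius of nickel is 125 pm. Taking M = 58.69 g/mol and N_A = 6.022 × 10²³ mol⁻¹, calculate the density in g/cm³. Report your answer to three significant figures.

In an FCC lattice, atoms touch along the face diagonal, so √2·a = 4r, giving a = 353.6 pm = 3.536 × 10^-8 cm.
With Z = 4, ρ = Z·M/(N_A·a³) = 4 × 58.69 / (6.022 × 10²³ × 4.419 × 10^-23) = 8.821 g/cm³.

8.82 g/cm³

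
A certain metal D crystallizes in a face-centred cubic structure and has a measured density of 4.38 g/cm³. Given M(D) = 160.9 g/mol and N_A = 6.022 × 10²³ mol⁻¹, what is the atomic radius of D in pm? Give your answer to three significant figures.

For an FCC cell (Z = 4), a³ = Z·M/(N_A·ρ) = 4 × 160.9 / (6.022 × 10²³ × 4.380) = 2.440 × 10^-22 cm³, so a = 6.249 × 10^-8 cm = 624.9 pm.
Atoms touch along the face diagonal, so √2·a = 4r, so r = 0.3536 × a = 221 pm.

221 pm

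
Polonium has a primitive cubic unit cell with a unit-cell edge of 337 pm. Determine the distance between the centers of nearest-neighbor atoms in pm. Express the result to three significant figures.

In a simple cubic structure, atoms touch along the cell edge, so a = 2r; the nearest-neighbor distance equals 2r = 1.000·a.
d = 1.000 × 337 = 337 pm.

337 pm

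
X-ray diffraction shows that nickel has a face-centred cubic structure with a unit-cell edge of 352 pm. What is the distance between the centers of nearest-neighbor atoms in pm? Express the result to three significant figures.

249 pm

In an FCC structure, atoms touch along the face diagonal, so √2·a = 4r; the nearest-neighbor distance equals 2r = 0.7071·a.
d = 0.7071 × 352 = 249 pm.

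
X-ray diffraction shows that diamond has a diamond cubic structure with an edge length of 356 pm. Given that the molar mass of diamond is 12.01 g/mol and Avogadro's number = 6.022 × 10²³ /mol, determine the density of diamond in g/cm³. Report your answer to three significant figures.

3.54 g/cm³

A diamond cubic unit cell contains Z = 8 atoms.
Cell volume: a³ = (356 pm)³ = (3.560 × 10^-8 cm)³ = 4.512 × 10^-23 cm³.
ρ = Z·M/(N_A·a³) = 8 × 12.01 / (6.022 × 10²³ × 4.512 × 10^-23) = 3.536 g/cm³.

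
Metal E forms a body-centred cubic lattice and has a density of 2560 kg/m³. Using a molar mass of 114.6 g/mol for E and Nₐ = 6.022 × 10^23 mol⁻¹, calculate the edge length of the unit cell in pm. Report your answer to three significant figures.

530 pm

With Z = 2 atoms per BCC cell, a³ = Z·M/(N_A·ρ) = 2 × 114.6 / (6.022 × 10²³ × 2.560 g/cm³) = 1.487 × 10^-22 cm³.
a = (1.487 × 10^-22)^(1/3) = 5.298 × 10^-8 cm = 530 pm.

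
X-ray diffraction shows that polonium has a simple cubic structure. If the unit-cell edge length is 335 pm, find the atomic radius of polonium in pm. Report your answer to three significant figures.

In a simple cubic lattice, atoms touch along the cell edge, so a = 2r.
r = a/2 = 335/2 = 168 pm.

168 pm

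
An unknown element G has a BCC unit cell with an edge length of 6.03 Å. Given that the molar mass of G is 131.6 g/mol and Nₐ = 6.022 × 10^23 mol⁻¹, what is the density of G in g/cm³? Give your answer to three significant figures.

A BCC unit cell contains Z = 2 atoms.
Cell volume: a³ = (6.03 Å)³ = (6.030 × 10^-8 cm)³ = 2.193 × 10^-22 cm³.
ρ = Z·M/(N_A·a³) = 2 × 131.6 / (6.022 × 10²³ × 2.193 × 10^-22) = 1.993 g/cm³.

1.99 g/cm³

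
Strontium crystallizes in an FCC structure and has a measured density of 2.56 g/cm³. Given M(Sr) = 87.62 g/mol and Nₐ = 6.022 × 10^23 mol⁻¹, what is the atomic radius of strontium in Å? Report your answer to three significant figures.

2.16 Å

For an FCC cell (Z = 4), a³ = Z·M/(N_A·ρ) = 4 × 87.62 / (6.022 × 10²³ × 2.560) = 2.273 × 10^-22 cm³, so a = 6.103 × 10^-8 cm = 6.103 Å.
Atoms touch along the face diagonal, so √2·a = 4r, so r = 0.3536 × a = 2.16 Å.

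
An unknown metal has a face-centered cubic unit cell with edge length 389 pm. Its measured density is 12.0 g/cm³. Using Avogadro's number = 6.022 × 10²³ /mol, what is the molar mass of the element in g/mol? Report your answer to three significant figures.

An FCC cell has Z = 4 atoms; a = 3.890 × 10^-8 cm.
M = ρ·N_A·a³/Z = 12.0 × 6.022 × 10²³ × 5.886 × 10^-23 / 4 = 106 g/mol.

106 g/mol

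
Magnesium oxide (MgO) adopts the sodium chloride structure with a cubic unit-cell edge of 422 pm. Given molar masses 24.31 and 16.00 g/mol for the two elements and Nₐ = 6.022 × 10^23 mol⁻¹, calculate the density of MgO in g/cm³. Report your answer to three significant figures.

The sodium chloride structure contains Z = 4 formula units per cell; M(MgO) = 24.31 + 16.00 = 40.31 g/mol.
a³ = (4.220 × 10^-8 cm)³ = 7.515 × 10^-23 cm³.
ρ = 4 × 40.31 / (6.022 × 10²³ × 7.515 × 10^-23) = 3.563 g/cm³.

3.56 g/cm³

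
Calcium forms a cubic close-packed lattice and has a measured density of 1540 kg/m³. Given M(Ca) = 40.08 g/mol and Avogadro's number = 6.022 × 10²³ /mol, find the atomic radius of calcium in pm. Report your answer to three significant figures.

197 pm

For an FCC cell (Z = 4), a³ = Z·M/(N_A·ρ) = 4 × 40.08 / (6.022 × 10²³ × 1.540) = 1.729 × 10^-22 cm³, so a = 5.571 × 10^-8 cm = 557.1 pm.
Atoms touch along the face diagonal, so √2·a = 4r, so r = 0.3536 × a = 197 pm.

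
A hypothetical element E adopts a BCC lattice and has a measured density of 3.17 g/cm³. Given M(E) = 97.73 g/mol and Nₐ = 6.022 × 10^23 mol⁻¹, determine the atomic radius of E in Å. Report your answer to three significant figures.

2.03 Å

For a BCC cell (Z = 2), a³ = Z·M/(N_A·ρ) = 2 × 97.73 / (6.022 × 10²³ × 3.170) = 1.024 × 10^-22 cm³, so a = 4.678 × 10^-8 cm = 4.678 Å.
Atoms touch along the body diagonal, so √3·a = 4r, so r = 0.4330 × a = 2.03 Å.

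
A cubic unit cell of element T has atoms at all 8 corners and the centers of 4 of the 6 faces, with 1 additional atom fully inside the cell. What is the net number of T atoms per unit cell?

4

Corner atoms are shared by 8 cells (1/8 each), face atoms by 2 (1/2 each), interior atoms are unshared.
Net atoms = 8 × 1/8 + 4 × 1/2 + 1 = 1 + 2 + 1 = 4.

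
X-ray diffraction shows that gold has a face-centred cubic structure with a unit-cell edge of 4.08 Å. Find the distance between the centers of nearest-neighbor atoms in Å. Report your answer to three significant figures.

In an FCC structure, atoms touch along the face diagonal, so √2·a = 4r; the nearest-neighbor distance equals 2r = 0.7071·a.
d = 0.7071 × 4.08 = 2.88 Å.

2.88 Å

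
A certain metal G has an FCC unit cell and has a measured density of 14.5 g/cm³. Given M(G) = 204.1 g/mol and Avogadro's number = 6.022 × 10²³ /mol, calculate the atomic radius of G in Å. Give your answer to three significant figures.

1.60 Å

For an FCC cell (Z = 4), a³ = Z·M/(N_A·ρ) = 4 × 204.1 / (6.022 × 10²³ × 14.50) = 9.350 × 10^-23 cm³, so a = 4.539 × 10^-8 cm = 4.539 Å.
Atoms touch along the face diagonal, so √2·a = 4r, so r = 0.3536 × a = 1.60 Å.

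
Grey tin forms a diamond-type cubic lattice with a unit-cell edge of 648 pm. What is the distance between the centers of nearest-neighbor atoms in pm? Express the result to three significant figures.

In a diamond cubic structure, nearest neighbors lie along the body diagonal with √3·a = 8r; the nearest-neighbor distance equals 2r = 0.4330·a.
d = 0.4330 × 648 = 281 pm.

281 pm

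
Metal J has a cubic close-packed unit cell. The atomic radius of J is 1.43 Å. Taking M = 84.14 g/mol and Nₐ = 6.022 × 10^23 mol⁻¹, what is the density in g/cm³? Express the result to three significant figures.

In an FCC lattice, atoms touch along the face diagonal, so √2·a = 4r, giving a = 4.045 Å = 4.045 × 10^-8 cm.
With Z = 4, ρ = Z·M/(N_A·a³) = 4 × 84.14 / (6.022 × 10²³ × 6.617 × 10^-23) = 8.447 g/cm³.

8.45 g/cm³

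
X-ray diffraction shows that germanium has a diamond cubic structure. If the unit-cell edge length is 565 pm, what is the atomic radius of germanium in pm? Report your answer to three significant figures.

122 pm

In a diamond cubic lattice, nearest neighbors lie along the body diagonal with √3·a = 8r.
r = √3·a/8 = 1.7321 × 565 / 8 = 122 pm.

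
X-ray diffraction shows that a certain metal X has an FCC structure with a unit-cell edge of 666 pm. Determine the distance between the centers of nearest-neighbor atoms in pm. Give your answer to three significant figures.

In an FCC structure, atoms touch along the face diagonal, so √2·a = 4r; the nearest-neighbor distance equals 2r = 0.7071·a.
d = 0.7071 × 666 = 471 pm.

471 pm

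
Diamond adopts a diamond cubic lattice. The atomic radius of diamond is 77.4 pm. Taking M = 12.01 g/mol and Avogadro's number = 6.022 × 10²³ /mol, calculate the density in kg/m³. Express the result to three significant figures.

3490 kg/m³

In a diamond cubic lattice, nearest neighbors lie along the body diagonal with √3·a = 8r, giving a = 357.5 pm = 3.575 × 10^-8 cm.
With Z = 8, ρ = Z·M/(N_A·a³) = 8 × 12.01 / (6.022 × 10²³ × 4.569 × 10^-23) = 3.492 g/cm³ = 3490 kg/m³.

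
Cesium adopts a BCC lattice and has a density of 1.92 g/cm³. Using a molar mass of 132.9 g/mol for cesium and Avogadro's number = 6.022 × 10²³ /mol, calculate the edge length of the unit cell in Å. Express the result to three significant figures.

6.13 Å

With Z = 2 atoms per BCC cell, a³ = Z·M/(N_A·ρ) = 2 × 132.9 / (6.022 × 10²³ × 1.920 g/cm³) = 2.299 × 10^-22 cm³.
a = (2.299 × 10^-22)^(1/3) = 6.126 × 10^-8 cm = 6.13 Å.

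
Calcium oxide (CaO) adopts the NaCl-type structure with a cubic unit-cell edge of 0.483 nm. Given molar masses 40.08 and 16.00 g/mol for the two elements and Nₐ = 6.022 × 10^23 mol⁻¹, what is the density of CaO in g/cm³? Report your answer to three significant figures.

3.31 g/cm³

The NaCl-type structure contains Z = 4 formula units per cell; M(CaO) = 40.08 + 16.00 = 56.08 g/mol.
a³ = (4.830 × 10^-8 cm)³ = 1.127 × 10^-22 cm³.
ρ = 4 × 56.08 / (6.022 × 10²³ × 1.127 × 10^-22) = 3.306 g/cm³.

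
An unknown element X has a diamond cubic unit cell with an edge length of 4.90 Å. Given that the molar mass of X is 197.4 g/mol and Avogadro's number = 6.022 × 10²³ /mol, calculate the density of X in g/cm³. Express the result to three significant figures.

A diamond cubic unit cell contains Z = 8 atoms.
Cell volume: a³ = (4.90 Å)³ = (4.900 × 10^-8 cm)³ = 1.176 × 10^-22 cm³.
ρ = Z·M/(N_A·a³) = 8 × 197.4 / (6.022 × 10²³ × 1.176 × 10^-22) = 22.29 g/cm³.

22.3 g/cm³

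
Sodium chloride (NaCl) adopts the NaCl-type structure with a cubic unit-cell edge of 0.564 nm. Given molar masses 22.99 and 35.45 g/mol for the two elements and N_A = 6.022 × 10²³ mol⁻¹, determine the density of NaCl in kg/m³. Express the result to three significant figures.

The NaCl-type structure contains Z = 4 formula units per cell; M(NaCl) = 22.99 + 35.45 = 58.44 g/mol.
a³ = (5.640 × 10^-8 cm)³ = 1.794 × 10^-22 cm³.
ρ = 4 × 58.44 / (6.022 × 10²³ × 1.794 × 10^-22) = 2.164 g/cm³ = 2160 kg/m³.

2160 kg/m³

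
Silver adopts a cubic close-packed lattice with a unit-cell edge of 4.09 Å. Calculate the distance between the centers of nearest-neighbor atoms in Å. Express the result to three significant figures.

2.89 Å

In an FCC structure, atoms touch along the face diagonal, so √2·a = 4r; the nearest-neighbor distance equals 2r = 0.7071·a.
d = 0.7071 × 4.09 = 2.89 Å.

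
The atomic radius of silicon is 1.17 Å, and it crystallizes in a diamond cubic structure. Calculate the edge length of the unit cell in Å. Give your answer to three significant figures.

5.40 Å

In a diamond cubic lattice, nearest neighbors lie along the body diagonal with √3·a = 8r.
a = 8r/√3 = 8 × 1.17 / 1.7321 = 5.40 Å.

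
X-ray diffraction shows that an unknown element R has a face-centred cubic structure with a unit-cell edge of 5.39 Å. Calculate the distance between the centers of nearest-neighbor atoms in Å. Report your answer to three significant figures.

3.81 Å

In an FCC structure, atoms touch along the face diagonal, so √2·a = 4r; the nearest-neighbor distance equals 2r = 0.7071·a.
d = 0.7071 × 5.39 = 3.81 Å.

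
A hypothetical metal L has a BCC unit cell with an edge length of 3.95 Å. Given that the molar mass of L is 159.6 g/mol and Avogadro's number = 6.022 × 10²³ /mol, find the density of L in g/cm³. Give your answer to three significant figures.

8.60 g/cm³

A BCC unit cell contains Z = 2 atoms.
Cell volume: a³ = (3.95 Å)³ = (3.950 × 10^-8 cm)³ = 6.163 × 10^-23 cm³.
ρ = Z·M/(N_A·a³) = 2 × 159.6 / (6.022 × 10²³ × 6.163 × 10^-23) = 8.601 g/cm³.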